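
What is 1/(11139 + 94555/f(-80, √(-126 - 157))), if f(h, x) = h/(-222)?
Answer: 8/2188233 ≈ 3.6559e-6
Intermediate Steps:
f(h, x) = -h/222 (f(h, x) = h*(-1/222) = -h/222)
1/(11139 + 94555/f(-80, √(-126 - 157))) = 1/(11139 + 94555/((-1/222*(-80)))) = 1/(11139 + 94555/(40/111)) = 1/(11139 + 94555*(111/40)) = 1/(11139 + 2099121/8) = 1/(2188233/8) = 8/2188233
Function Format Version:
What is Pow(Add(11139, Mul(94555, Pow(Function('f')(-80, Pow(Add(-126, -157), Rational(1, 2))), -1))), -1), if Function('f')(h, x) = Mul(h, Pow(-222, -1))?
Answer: Rational(8, 2188233) ≈ 3.6559e-6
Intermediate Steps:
Function('f')(h, x) = Mul(Rational(-1, 222), h) (Function('f')(h, x) = Mul(h, Rational(-1, 222)) = Mul(Rational(-1, 222), h))
Pow(Add(11139, Mul(94555, Pow(Function('f')(-80, Pow(Add(-126, -157), Rational(1, 2))), -1))), -1) = Pow(Add(11139, Mul(94555, Pow(Mul(Rational(-1, 222), -80), -1))), -1) = Pow(Add(11139, Mul(94555, Pow(Rational(40, 111), -1))), -1) = Pow(Add(11139, Mul(94555, Rational(111, 40))), -1) = Pow(Add(11139, Rational(2099121, 8)), -1) = Pow(Rational(2188233, 8), -1) = Rational(8, 2188233)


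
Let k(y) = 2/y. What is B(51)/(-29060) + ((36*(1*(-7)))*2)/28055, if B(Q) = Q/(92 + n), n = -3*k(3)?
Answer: -87972827/4891669800 ≈ -0.017984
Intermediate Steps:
n = -2 (n = -6/3 = -3*⅔ = -2)
B(Q) = Q/90 (B(Q) = Q/(92 - 2) = Q/90)
B(51)/(-29060) + ((36*(1*(-7)))*2)/28055 = ((1/90)*51)/(-29060) + ((36*(1*(-7)))*2)/28055 = (17/30)*(-1/29060) + ((36*(-7))*2)*(1/28055) = -17/871800 - 252*2*(1/28055) = -17/871800 - 504*1/28055 = -17/871800 - 504/28055 = -87972827/4891669800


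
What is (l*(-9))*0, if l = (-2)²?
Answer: 0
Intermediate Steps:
l = 4
(l*(-9))*0 = (4*(-9))*0 = -36*0 = 0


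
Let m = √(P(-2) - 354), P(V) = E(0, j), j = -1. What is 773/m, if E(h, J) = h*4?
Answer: -773*I*√354/354 ≈ -41.084*I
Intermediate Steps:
E(h, J) = 4*h
P(V) = 0 (P(V) = 4*0 = 0)
m = I*√354 (m = √(0 - 354) = √(-354) = I*√354 ≈ 18.815*I)
773/m = 773/((I*√354)) = 773*(-I*√354/354) = -773*I*√354/354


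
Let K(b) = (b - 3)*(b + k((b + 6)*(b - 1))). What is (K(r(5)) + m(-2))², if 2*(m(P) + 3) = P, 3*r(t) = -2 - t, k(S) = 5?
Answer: 26896/81 ≈ 332.05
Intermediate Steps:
r(t) = -⅔ - t/3 (r(t) = (-2 - t)/3 = -⅔ - t/3)
K(b) = (-3 + b)*(5 + b) (K(b) = (b - 3)*(b + 5) = (-3 + b)*(5 + b))
m(P) = -3 + P/2
(K(r(5)) + m(-2))² = ((-15 + (-⅔ - ⅓*5)² + 2*(-⅔ - ⅓*5)) + (-3 + (½)*(-2)))² = ((-15 + (-⅔ - 5/3)² + 2*(-⅔ - 5/3)) + (-3 - 1))² = ((-15 + (-7/3)² + 2*(-7/3)) - 4)² = ((-15 + 49/9 - 14/3) - 4)² = (-128/9 - 4)² = (-164/9)² = 26896/81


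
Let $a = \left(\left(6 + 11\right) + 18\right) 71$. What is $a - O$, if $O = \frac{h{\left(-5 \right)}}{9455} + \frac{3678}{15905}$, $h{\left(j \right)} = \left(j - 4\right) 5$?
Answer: $\frac{74732930222}{30076355} \approx 2484.8$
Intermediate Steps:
$h{\left(j \right)} = -20 + 5 j$ ($h{\left(j \right)} = \left(-4 + j\right) 5 = -20 + 5 j$)
$O = \frac{6811953}{30076355}$ ($O = \frac{-20 + 5 \left(-5\right)}{9455} + \frac{3678}{15905} = \left(-20 - 25\right) \frac{1}{9455} + 3678 \cdot \frac{1}{15905} = \left(-45\right) \frac{1}{9455} + \frac{3678}{15905} = - \frac{9}{1891} + \frac{3678}{15905} = \frac{6811953}{30076355} \approx 0.22649$)
$a = 2485$ ($a = \left(17 + 18\right) 71 = 35 \cdot 71 = 2485$)
$a - O = 2485 - \frac{6811953}{30076355} = \frac{74732930222}{30076355}$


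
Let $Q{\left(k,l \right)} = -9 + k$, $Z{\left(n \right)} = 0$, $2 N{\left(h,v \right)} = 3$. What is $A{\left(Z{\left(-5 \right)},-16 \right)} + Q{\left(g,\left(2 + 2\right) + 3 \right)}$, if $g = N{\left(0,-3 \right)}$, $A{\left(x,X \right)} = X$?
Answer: $- \frac{47}{2} \approx -23.5$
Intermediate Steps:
$N{\left(h,v \right)} = \frac{3}{2}$ ($N{\left(h,v \right)} = \frac{1}{2} \cdot 3 = \frac{3}{2}$)
$g = \frac{3}{2} \approx 1.5$
$A{\left(Z{\left(-5 \right)},-16 \right)} + Q{\left(g,\left(2 + 2\right) + 3 \right)} = -16 + \left(-9 + \frac{3}{2}\right) = -16 - \frac{15}{2} = - \frac{47}{2}$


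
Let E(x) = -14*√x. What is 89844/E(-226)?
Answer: 22461*I*√226/791 ≈ 426.88*I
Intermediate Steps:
89844/E(-226) = 89844/((-14*I*√226)) = 89844*(I*√226/3164) = 22461*I*√226/791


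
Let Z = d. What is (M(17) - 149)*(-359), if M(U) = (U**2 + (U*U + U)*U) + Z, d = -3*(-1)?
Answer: -1918855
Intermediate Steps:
d = 3
Z = 3
M(U) = 3 + U**2 + U*(U + U**2) (M(U) = (U**2 + (U*U + U)*U) + 3 = (U**2 + (U**2 + U)*U) + 3 = (U**2 + (U + U**2)*U) + 3 = (U**2 + U*(U + U**2)) + 3 = 3 + U**2 + U*(U + U**2))
(M(17) - 149)*(-359) = ((3 + 17**3 + 2*17**2) - 149)*(-359) = ((3 + 4913 + 2*289) - 149)*(-359) = ((3 + 4913 + 578) - 149)*(-359) = (5494 - 149)*(-359) = 5345*(-359) = -1918855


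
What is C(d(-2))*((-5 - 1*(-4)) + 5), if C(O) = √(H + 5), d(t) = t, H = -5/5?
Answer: 8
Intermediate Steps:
H = -1 (H = -5*⅕ = -1)
C(O) = 2 (C(O) = √(-1 + 5) = √4 = 2)
C(d(-2))*((-5 - 1*(-4)) + 5) = 2*((-5 - 1*(-4)) + 5) = 2*((-5 + 4) + 5) = 2*(-1 + 5) = 2*4 = 8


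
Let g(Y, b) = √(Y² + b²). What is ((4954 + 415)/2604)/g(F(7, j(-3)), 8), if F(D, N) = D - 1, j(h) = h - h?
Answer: 767/3720 ≈ 0.20618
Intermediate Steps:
j(h) = 0
F(D, N) = -1 + D
((4954 + 415)/2604)/g(F(7, j(-3)), 8) = ((4954 + 415)/2604)/(√((-1 + 7)² + 8²)) = (5369*(1/2604))/(√(6² + 64)) = 767/(372*(√(36 + 64))) = 767/(372*(√100)) = (767/372)/10 = (767/372)*(⅒) = 767/3720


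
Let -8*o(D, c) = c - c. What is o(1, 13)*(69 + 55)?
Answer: 0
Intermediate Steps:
o(D, c) = 0 (o(D, c) = -(c - c)/8 = -1/8*0 = 0)
o(1, 13)*(69 + 55) = 0*(69 + 55) = 0*124 = 0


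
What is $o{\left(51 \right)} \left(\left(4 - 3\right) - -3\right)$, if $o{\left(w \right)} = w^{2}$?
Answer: $10404$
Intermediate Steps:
$o{\left(51 \right)} \left(\left(4 - 3\right) - -3\right) = 51^{2} \left(\left(4 - 3\right) - -3\right) = 2601 \left(1 + 3\right) = 2601 \cdot 4 = 10404$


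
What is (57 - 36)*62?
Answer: 1302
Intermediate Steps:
(57 - 36)*62 = 21*62 = 1302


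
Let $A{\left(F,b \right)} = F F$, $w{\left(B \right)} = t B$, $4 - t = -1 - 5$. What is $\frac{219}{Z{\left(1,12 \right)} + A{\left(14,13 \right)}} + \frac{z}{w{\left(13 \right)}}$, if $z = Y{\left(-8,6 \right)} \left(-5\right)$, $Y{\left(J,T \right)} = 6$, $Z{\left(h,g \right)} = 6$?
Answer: $\frac{2241}{2626} \approx 0.85339$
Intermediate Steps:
$t = 10$ ($t = 4 - \left(-1 - 5\right) = 4 - -6 = 4 + 6 = 10$)
$w{\left(B \right)} = 10 B$
$A{\left(F,b \right)} = F^{2}$
$z = -30$ ($z = 6 \left(-5\right) = -30$)
$\frac{219}{Z{\left(1,12 \right)} + A{\left(14,13 \right)}} + \frac{z}{w{\left(13 \right)}} = \frac{219}{6 + 14^{2}} - \frac{30}{10 \cdot 13} = \frac{219}{6 + 196} - \frac{30}{130} = \frac{219}{202} - \frac{3}{13} = \frac{2241}{2626}$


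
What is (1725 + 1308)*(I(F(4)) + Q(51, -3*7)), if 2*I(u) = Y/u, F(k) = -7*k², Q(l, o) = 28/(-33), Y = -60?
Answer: -1084803/616 ≈ -1761.0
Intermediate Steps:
Q(l, o) = -28/33 (Q(l, o) = 28*(-1/33) = -28/33)
I(u) = -30/u (I(u) = (-60/u)/2 = -30/u)
(1725 + 1308)*(I(F(4)) + Q(51, -3*7)) = (1725 + 1308)*(-30/((-7*4²)) - 28/33) = 3033*(-30/((-7*16)) - 28/33) = 3033*(-30/(-112) - 28/33) = 3033*(-30*(-1/112) - 28/33) = 3033*(15/56 - 28/33) = 3033*(-1073/1848) = -1084803/616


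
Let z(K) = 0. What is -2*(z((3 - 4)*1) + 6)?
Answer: -12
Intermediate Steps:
-2*(z((3 - 4)*1) + 6) = -2*(0 + 6) = -2*6 = -12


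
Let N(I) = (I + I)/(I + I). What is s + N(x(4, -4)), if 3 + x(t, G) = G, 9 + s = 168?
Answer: 160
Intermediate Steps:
s = 159 (s = -9 + 168 = 159)
x(t, G) = -3 + G
N(I) = 1 (N(I) = (2*I)/((2*I)) = (2*I)*(1/(2*I)) = 1)
s + N(x(4, -4)) = 159 + 1 = 160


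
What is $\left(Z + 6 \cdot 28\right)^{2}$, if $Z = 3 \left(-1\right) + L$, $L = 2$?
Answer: $27889$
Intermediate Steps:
$Z = -1$ ($Z = 3 \left(-1\right) + 2 = -3 + 2 = -1$)
$\left(Z + 6 \cdot 28\right)^{2} = \left(-1 + 6 \cdot 28\right)^{2} = \left(-1 + 168\right)^{2} = 167^{2} = 27889$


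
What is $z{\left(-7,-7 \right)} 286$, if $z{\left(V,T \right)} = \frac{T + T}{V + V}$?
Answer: $286$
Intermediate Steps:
$z{\left(V,T \right)} = \frac{T}{V}$ ($z{\left(V,T \right)} = \frac{2 T}{2 V} = 2 T \frac{1}{2 V} = \frac{T}{V}$)
$z{\left(-7,-7 \right)} 286 = - \frac{7}{-7} \cdot 286 = \left(-7\right) \left(- \frac{1}{7}\right) 286 = 1 \cdot 286 = 286$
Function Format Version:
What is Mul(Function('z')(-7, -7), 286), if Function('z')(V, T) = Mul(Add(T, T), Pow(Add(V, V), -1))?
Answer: 286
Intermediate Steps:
Function('z')(V, T) = Mul(T, Pow(V, -1)) (Function('z')(V, T) = Mul(Mul(2, T), Pow(Mul(2, V), -1)) = Mul(Mul(2, T), Mul(Rational(1, 2), Pow(V, -1))) = Mul(T, Pow(V, -1)))
Mul(Function('z')(-7, -7), 286) = Mul(Mul(-7, Pow(-7, -1)), 286) = Mul(Mul(-7, Rational(-1, 7)), 286) = Mul(1, 286) = 286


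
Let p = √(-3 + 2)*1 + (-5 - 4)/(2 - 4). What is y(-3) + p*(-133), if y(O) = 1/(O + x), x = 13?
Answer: -2992/5 - 133*I ≈ -598.4 - 133.0*I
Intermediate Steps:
y(O) = 1/(13 + O) (y(O) = 1/(O + 13) = 1/(13 + O))
p = 9/2 + I (p = √(-1)*1 - 9/(-2) = I*1 - 9*(-½) = I + 9/2 = 9/2 + I ≈ 4.5 + 1.0*I)
y(-3) + p*(-133) = 1/(13 - 3) + (9/2 + I)*(-133) = 1/10 + (-1197/2 - 133*I) = ⅒ + (-1197/2 - 133*I) = -2992/5 - 133*I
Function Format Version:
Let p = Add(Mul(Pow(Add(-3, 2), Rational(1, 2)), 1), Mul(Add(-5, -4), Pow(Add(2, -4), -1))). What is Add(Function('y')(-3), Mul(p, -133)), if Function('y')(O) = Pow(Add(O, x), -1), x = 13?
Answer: Add(Rational(-2992, 5), Mul(-133, I)) ≈ Add(-598.40, Mul(-133.00, I))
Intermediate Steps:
Function('y')(O) = Pow(Add(13, O), -1) (Function('y')(O) = Pow(Add(O, 13), -1) = Pow(Add(13, O), -1))
p = Add(Rational(9, 2), I) (p = Add(Mul(Pow(-1, Rational(1, 2)), 1), Mul(-9, Pow(-2, -1))) = Add(Mul(I, 1), Mul(-9, Rational(-1, 2))) = Add(I, Rational(9, 2)) = Add(Rational(9, 2), I) ≈ Add(4.5000, Mul(1.0000, I)))
Add(Function('y')(-3), Mul(p, -133)) = Add(Pow(Add(13, -3), -1), Mul(Add(Rational(9, 2), I), -133)) = Add(Pow(10, -1), Add(Rational(-1197, 2), Mul(-133, I))) = Add(Rational(1, 10), Add(Rational(-1197, 2), Mul(-133, I))) = Add(Rational(-2992, 5), Mul(-133, I))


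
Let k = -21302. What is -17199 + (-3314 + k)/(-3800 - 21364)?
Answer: -108192755/6291 ≈ -17198.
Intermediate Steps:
-17199 + (-3314 + k)/(-3800 - 21364) = -17199 + (-3314 - 21302)/(-3800 - 21364) = -17199 - 24616/(-25164) = -17199 - 24616*(-1/25164) = -17199 + 6154/6291 = -108192755/6291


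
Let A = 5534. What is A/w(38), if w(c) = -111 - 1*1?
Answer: -2767/56 ≈ -49.411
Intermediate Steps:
w(c) = -112 (w(c) = -111 - 1 = -112)
A/w(38) = 5534/(-112) = 5534*(-1/112) = -2767/56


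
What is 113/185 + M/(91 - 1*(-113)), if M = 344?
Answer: 21673/9435 ≈ 2.2971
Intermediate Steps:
113/185 + M/(91 - 1*(-113)) = 113/185 + 344/(91 - 1*(-113)) = 113*(1/185) + 344/(91 + 113) = 113/185 + 344/204 = 113/185 + 344*(1/204) = 113/185 + 86/51 = 21673/9435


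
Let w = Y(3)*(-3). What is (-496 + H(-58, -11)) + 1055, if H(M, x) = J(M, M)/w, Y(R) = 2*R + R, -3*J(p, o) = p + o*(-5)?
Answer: 45511/81 ≈ 561.86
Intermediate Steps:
J(p, o) = -p/3 + 5*o/3 (J(p, o) = -(p + o*(-5))/3 = -(p - 5*o)/3 = -p/3 + 5*o/3)
Y(R) = 3*R
w = -27 (w = (3*3)*(-3) = 9*(-3) = -27)
H(M, x) = -4*M/81 (H(M, x) = (-M/3 + 5*M/3)/(-27) = (4*M/3)*(-1/27) = -4*M/81)
(-496 + H(-58, -11)) + 1055 = (-496 - 4/81*(-58)) + 1055 = (-496 + 232/81) + 1055 = -39944/81 + 1055 = 45511/81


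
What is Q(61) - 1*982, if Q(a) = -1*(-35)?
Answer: -947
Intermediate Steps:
Q(a) = 35
Q(61) - 1*982 = 35 - 1*982 = 35 - 982 = -947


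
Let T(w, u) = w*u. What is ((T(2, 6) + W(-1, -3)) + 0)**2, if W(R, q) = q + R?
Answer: 64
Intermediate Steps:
W(R, q) = R + q
T(w, u) = u*w
((T(2, 6) + W(-1, -3)) + 0)**2 = ((6*2 + (-1 - 3)) + 0)**2 = ((12 - 4) + 0)**2 = (8 + 0)**2 = 8**2 = 64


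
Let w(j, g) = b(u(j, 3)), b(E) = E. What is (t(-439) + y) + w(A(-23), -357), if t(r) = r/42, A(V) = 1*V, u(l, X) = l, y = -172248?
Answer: -7235821/42 ≈ -1.7228e+5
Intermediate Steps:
A(V) = V
t(r) = r/42 (t(r) = r*(1/42) = r/42)
w(j, g) = j
(t(-439) + y) + w(A(-23), -357) = ((1/42)*(-439) - 172248) - 23 = (-439/42 - 172248) - 23 = -7234855/42 - 23 = -7235821/42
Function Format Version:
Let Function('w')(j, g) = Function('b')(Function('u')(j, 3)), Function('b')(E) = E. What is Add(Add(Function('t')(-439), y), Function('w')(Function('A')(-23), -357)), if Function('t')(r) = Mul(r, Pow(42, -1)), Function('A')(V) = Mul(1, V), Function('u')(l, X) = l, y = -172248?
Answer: Rational(-7235821, 42) ≈ -1.7228e+5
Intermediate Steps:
Function('A')(V) = V
Function('t')(r) = Mul(Rational(1, 42), r) (Function('t')(r) = Mul(r, Rational(1, 42)) = Mul(Rational(1, 42), r))
Function('w')(j, g) = j
Add(Add(Function('t')(-439), y), Function('w')(Function('A')(-23), -357)) = Add(Add(Mul(Rational(1, 42), -439), -172248), -23) = Add(Add(Rational(-439, 42), -172248), -23) = Add(Rational(-7234855, 42), -23) = Rational(-7235821, 42)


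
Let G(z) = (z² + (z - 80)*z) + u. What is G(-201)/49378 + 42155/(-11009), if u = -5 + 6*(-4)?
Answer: -1015274913/543602402 ≈ -1.8677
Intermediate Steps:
u = -29 (u = -5 - 24 = -29)
G(z) = -29 + z² + z*(-80 + z) (G(z) = (z² + (z - 80)*z) - 29 = (z² + (-80 + z)*z) - 29 = (z² + z*(-80 + z)) - 29 = -29 + z² + z*(-80 + z))
G(-201)/49378 + 42155/(-11009) = (-29 - 80*(-201) + 2*(-201)²)/49378 + 42155/(-11009) = (-29 + 16080 + 2*40401)*(1/49378) + 42155*(-1/11009) = (-29 + 16080 + 80802)*(1/49378) - 42155/11009 = 96853*(1/49378) - 42155/11009 = 96853/49378 - 42155/11009 = -1015274913/543602402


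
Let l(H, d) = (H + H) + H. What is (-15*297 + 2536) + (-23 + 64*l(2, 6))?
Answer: -1558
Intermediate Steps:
l(H, d) = 3*H (l(H, d) = 2*H + H = 3*H)
(-15*297 + 2536) + (-23 + 64*l(2, 6)) = (-15*297 + 2536) + (-23 + 64*(3*2)) = (-4455 + 2536) + (-23 + 64*6) = -1919 + (-23 + 384) = -1919 + 361 = -1558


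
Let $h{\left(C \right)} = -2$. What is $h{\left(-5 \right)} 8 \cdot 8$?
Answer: $-128$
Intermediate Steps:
$h{\left(-5 \right)} 8 \cdot 8 = - 2 \cdot 8 \cdot 8 = \left(-2\right) 64 = -128$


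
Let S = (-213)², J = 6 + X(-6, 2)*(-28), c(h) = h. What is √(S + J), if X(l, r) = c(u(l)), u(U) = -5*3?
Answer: √45795 ≈ 214.00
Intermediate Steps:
u(U) = -15
X(l, r) = -15
J = 426 (J = 6 - 15*(-28) = 6 + 420 = 426)
S = 45369
√(S + J) = √(45369 + 426) = √45795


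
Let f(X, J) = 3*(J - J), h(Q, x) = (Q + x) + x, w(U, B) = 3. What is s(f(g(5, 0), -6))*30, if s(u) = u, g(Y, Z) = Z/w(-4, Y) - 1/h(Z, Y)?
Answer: 0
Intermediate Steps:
h(Q, x) = Q + 2*x
g(Y, Z) = -1/(Z + 2*Y) + Z/3 (g(Y, Z) = Z/3 - 1/(Z + 2*Y) = -1/(Z + 2*Y) + Z/3)
f(X, J) = 0 (f(X, J) = 3*0 = 0)
s(f(g(5, 0), -6))*30 = 0*30 = 0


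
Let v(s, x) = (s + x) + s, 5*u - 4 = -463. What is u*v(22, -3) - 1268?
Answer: -25159/5 ≈ -5031.8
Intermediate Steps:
u = -459/5 (u = ⅘ + (⅕)*(-463) = ⅘ - 463/5 = -459/5 ≈ -91.800)
v(s, x) = x + 2*s
u*v(22, -3) - 1268 = -459*(-3 + 2*22)/5 - 1268 = -459*(-3 + 44)/5 - 1268 = -459/5*41 - 1268 = -18819/5 - 1268 = -25159/5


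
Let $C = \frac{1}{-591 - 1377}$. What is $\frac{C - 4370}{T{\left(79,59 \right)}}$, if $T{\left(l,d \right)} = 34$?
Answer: $- \frac{8600161}{66912} \approx -128.53$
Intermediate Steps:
$C = - \frac{1}{1968}$ ($C = \frac{1}{-591 - 1377} = \frac{1}{-1968} = - \frac{1}{1968} \approx -0.00050813$)
$\frac{C - 4370}{T{\left(79,59 \right)}} = \frac{- \frac{1}{1968} - 4370}{34} = \left(- \frac{1}{1968} - 4370\right) \frac{1}{34} = \left(- \frac{8600161}{1968}\right) \frac{1}{34} = - \frac{8600161}{66912}$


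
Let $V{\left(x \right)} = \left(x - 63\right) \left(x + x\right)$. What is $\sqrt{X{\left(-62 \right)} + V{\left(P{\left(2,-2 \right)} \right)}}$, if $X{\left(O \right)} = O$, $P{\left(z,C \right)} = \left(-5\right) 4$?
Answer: $3 \sqrt{362} \approx 57.079$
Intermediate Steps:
$P{\left(z,C \right)} = -20$
$V{\left(x \right)} = 2 x \left(-63 + x\right)$ ($V{\left(x \right)} = \left(-63 + x\right) 2 x = 2 x \left(-63 + x\right)$)
$\sqrt{X{\left(-62 \right)} + V{\left(P{\left(2,-2 \right)} \right)}} = \sqrt{-62 + 2 \left(-20\right) \left(-63 - 20\right)} = \sqrt{-62 + 2 \left(-20\right) \left(-83\right)} = \sqrt{-62 + 3320} = \sqrt{3258} = 3 \sqrt{362}$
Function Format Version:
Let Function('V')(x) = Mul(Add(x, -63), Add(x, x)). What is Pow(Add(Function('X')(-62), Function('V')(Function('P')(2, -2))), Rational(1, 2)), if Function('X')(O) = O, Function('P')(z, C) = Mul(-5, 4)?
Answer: Mul(3, Pow(362, Rational(1, 2))) ≈ 57.079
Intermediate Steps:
Function('P')(z, C) = -20
Function('V')(x) = Mul(2, x, Add(-63, x)) (Function('V')(x) = Mul(Add(-63, x), Mul(2, x)) = Mul(2, x, Add(-63, x)))
Pow(Add(Function('X')(-62), Function('V')(Function('P')(2, -2))), Rational(1, 2)) = Pow(Add(-62, Mul(2, -20, Add(-63, -20))), Rational(1, 2)) = Pow(Add(-62, Mul(2, -20, -83)), Rational(1, 2)) = Pow(Add(-62, 3320), Rational(1, 2)) = Pow(3258, Rational(1, 2)) = Mul(3, Pow(362, Rational(1, 2)))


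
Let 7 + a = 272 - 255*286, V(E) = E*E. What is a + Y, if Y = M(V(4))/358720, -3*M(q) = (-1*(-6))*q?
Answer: -814574651/11210 ≈ -72665.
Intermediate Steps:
V(E) = E²
M(q) = -2*q (M(q) = -(-1*(-6))*q/3 = -2*q)
Y = -1/11210 (Y = -2*4²/358720 = -2*16*(1/358720) = -32*1/358720 = -1/11210 ≈ -8.9206e-5)
a = -72665 (a = -7 + (272 - 255*286) = -7 + (272 - 72930) = -7 - 72658 = -72665)
a + Y = -72665 - 1/11210 = -814574651/11210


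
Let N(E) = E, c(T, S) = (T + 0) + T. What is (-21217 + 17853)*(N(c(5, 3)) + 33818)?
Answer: -113797392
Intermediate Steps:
c(T, S) = 2*T (c(T, S) = T + T = 2*T)
(-21217 + 17853)*(N(c(5, 3)) + 33818) = (-21217 + 17853)*(2*5 + 33818) = -3364*(10 + 33818) = -3364*33828 = -113797392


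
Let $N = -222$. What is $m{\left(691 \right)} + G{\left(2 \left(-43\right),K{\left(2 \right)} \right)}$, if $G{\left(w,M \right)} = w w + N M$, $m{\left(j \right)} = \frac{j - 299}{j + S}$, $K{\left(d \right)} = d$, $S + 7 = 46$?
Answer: $\frac{2537676}{365} \approx 6952.5$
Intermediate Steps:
$S = 39$ ($S = -7 + 46 = 39$)
$m{\left(j \right)} = \frac{-299 + j}{39 + j}$ ($m{\left(j \right)} = \frac{j - 299}{j + 39} = \frac{-299 + j}{39 + j}$)
$G{\left(w,M \right)} = w^{2} - 222 M$ ($G{\left(w,M \right)} = w w - 222 M = w^{2} - 222 M$)
$m{\left(691 \right)} + G{\left(2 \left(-43\right),K{\left(2 \right)} \right)} = \frac{-299 + 691}{39 + 691} + \left(\left(2 \left(-43\right)\right)^{2} - 444\right) = \frac{1}{730} \cdot 392 - \left(444 - \left(-86\right)^{2}\right) = \frac{1}{730} \cdot 392 + \left(7396 - 444\right) = \frac{196}{365} + 6952 = \frac{2537676}{365}$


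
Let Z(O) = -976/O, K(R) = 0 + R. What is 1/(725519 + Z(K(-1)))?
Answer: 1/726495 ≈ 1.3765e-6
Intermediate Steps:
K(R) = R
1/(725519 + Z(K(-1))) = 1/(725519 - 976/(-1)) = 1/(725519 - 976*(-1)) = 1/(725519 + 976) = 1/726495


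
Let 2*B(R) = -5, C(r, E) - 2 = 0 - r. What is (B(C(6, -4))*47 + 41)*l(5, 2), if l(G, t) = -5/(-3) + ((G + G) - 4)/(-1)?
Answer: 663/2 ≈ 331.50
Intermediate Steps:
C(r, E) = 2 - r (C(r, E) = 2 + (0 - r) = 2 - r)
B(R) = -5/2 (B(R) = (½)*(-5) = -5/2)
l(G, t) = 17/3 - 2*G (l(G, t) = -5*(-⅓) + (2*G - 4)*(-1) = 5/3 + (-4 + 2*G)*(-1) = 5/3 + (4 - 2*G) = 17/3 - 2*G)
(B(C(6, -4))*47 + 41)*l(5, 2) = (-5/2*47 + 41)*(17/3 - 2*5) = (-235/2 + 41)*(17/3 - 10) = -153/2*(-13/3) = 663/2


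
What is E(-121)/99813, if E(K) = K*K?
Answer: 14641/99813 ≈ 0.14668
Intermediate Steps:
E(K) = K**2
E(-121)/99813 = (-121)**2/99813 = 14641*(1/99813) = 14641/99813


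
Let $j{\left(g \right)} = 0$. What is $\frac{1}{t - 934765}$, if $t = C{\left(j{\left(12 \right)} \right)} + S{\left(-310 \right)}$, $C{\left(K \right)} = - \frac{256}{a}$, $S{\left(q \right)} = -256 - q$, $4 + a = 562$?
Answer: $- \frac{279}{260784497} \approx -1.0698 \cdot 10^{-6}$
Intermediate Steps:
$a = 558$ ($a = -4 + 562 = 558$)
$C{\left(K \right)} = - \frac{128}{279}$ ($C{\left(K \right)} = - \frac{256}{558} = \left(-256\right) \frac{1}{558} = - \frac{128}{279}$)
$t = \frac{14938}{279}$ ($t = - \frac{128}{279} - -54 = - \frac{128}{279} + \left(-256 + 310\right) = - \frac{128}{279} + 54 = \frac{14938}{279} \approx 53.541$)
$\frac{1}{t - 934765} = \frac{1}{\frac{14938}{279} - 934765} = \frac{1}{- \frac{260784497}{279}} = - \frac{279}{260784497}$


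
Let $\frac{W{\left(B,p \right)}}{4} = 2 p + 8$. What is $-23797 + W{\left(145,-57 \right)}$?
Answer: $-24221$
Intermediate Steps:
$W{\left(B,p \right)} = 32 + 8 p$ ($W{\left(B,p \right)} = 4 \left(2 p + 8\right) = 4 \left(8 + 2 p\right) = 32 + 8 p$)
$-23797 + W{\left(145,-57 \right)} = -23797 + \left(32 + 8 \left(-57\right)\right) = -23797 + \left(32 - 456\right) = -23797 - 424 = -24221$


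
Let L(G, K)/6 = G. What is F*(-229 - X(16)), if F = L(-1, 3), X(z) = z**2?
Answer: 2910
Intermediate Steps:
L(G, K) = 6*G
F = -6 (F = 6*(-1) = -6)
F*(-229 - X(16)) = -6*(-229 - 1*16**2) = -6*(-229 - 1*256) = -6*(-229 - 256) = -6*(-485) = 2910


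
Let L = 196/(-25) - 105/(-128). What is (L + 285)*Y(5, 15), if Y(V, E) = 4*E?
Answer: 2668611/160 ≈ 16679.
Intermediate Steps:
L = -22463/3200 (L = 196*(-1/25) - 105*(-1/128) = -196/25 + 105/128 = -22463/3200 ≈ -7.0197)
(L + 285)*Y(5, 15) = (-22463/3200 + 285)*(4*15) = (889537/3200)*60 = 2668611/160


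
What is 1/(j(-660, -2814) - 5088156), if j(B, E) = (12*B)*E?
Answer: 1/17198724 ≈ 5.8144e-8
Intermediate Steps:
j(B, E) = 12*B*E
1/(j(-660, -2814) - 5088156) = 1/(12*(-660)*(-2814) - 5088156) = 1/(22286880 - 5088156) = 1/17198724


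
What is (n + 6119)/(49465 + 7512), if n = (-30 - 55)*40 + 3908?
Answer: 6627/56977 ≈ 0.11631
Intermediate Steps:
n = 508 (n = -85*40 + 3908 = -3400 + 3908 = 508)
(n + 6119)/(49465 + 7512) = (508 + 6119)/(49465 + 7512) = 6627/56977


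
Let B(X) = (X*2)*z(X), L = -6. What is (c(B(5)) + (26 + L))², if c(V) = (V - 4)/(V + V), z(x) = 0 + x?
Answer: 1046529/2500 ≈ 418.61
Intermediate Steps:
z(x) = x
B(X) = 2*X² (B(X) = (X*2)*X = (2*X)*X = 2*X²)
c(V) = (-4 + V)/(2*V) (c(V) = (-4 + V)/((2*V)) = (-4 + V)*(1/(2*V)) = (-4 + V)/(2*V))
(c(B(5)) + (26 + L))² = ((-4 + 2*5²)/(2*((2*5²))) + (26 - 6))² = ((-4 + 2*25)/(2*((2*25))) + 20)² = ((½)*(-4 + 50)/50 + 20)² = ((½)*(1/50)*46 + 20)² = (23/50 + 20)² = (1023/50)² = 1046529/2500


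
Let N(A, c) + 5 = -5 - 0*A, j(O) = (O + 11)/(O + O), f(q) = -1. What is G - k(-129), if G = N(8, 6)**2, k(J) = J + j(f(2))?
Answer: 234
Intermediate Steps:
j(O) = (11 + O)/(2*O) (j(O) = (11 + O)/((2*O)) = (11 + O)*(1/(2*O)) = (11 + O)/(2*O))
k(J) = -5 + J (k(J) = J + (1/2)*(11 - 1)/(-1) = J + (1/2)*(-1)*10 = J - 5 = -5 + J)
N(A, c) = -10 (N(A, c) = -5 + (-5 - 0*A) = -5 + (-5 - 1*0) = -5 + (-5 + 0) = -5 - 5 = -10)
G = 100 (G = (-10)**2 = 100)
G - k(-129) = 100 - (-5 - 129) = 100 - 1*(-134) = 100 + 134 = 234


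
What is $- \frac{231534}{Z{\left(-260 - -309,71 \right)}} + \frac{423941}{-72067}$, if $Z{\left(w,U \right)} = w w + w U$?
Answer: $- \frac{3196455643}{70625660} \approx -45.259$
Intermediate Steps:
$Z{\left(w,U \right)} = w^{2} + U w$
$- \frac{231534}{Z{\left(-260 - -309,71 \right)}} + \frac{423941}{-72067} = - \frac{231534}{\left(-260 - -309\right) \left(71 - -49\right)} + \frac{423941}{-72067} = - \frac{231534}{\left(-260 + 309\right) \left(71 + \left(-260 + 309\right)\right)} + 423941 \left(- \frac{1}{72067}\right) = - \frac{231534}{49 \left(71 + 49\right)} - \frac{423941}{72067} = - \frac{231534}{49 \cdot 120} - \frac{423941}{72067} = - \frac{231534}{5880} - \frac{423941}{72067} = \left(-231534\right) \frac{1}{5880} - \frac{423941}{72067} = - \frac{38589}{980} - \frac{423941}{72067} = - \frac{3196455643}{70625660}$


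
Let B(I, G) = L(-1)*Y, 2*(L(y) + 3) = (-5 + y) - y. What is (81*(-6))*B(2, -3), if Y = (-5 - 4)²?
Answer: 216513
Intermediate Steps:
L(y) = -11/2 (L(y) = -3 + ((-5 + y) - y)/2 = -3 + (½)*(-5) = -3 - 5/2 = -11/2)
Y = 81 (Y = (-9)² = 81)
B(I, G) = -891/2 (B(I, G) = -11/2*81 = -891/2)
(81*(-6))*B(2, -3) = (81*(-6))*(-891/2) = -486*(-891/2) = 216513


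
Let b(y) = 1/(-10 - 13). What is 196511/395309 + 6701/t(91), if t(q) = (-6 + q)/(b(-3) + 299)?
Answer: 18214671706489/772829095 ≈ 23569.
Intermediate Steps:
b(y) = -1/23 (b(y) = 1/(-23) = -1/23)
t(q) = -23/1146 + 23*q/6876 (t(q) = (-6 + q)/(-1/23 + 299) = (-6 + q)/(6876/23) = (-6 + q)*(23/6876) = -23/1146 + 23*q/6876)
196511/395309 + 6701/t(91) = 196511/395309 + 6701/(-23/1146 + (23/6876)*91) = 196511*(1/395309) + 6701/(-23/1146 + 2093/6876) = 196511/395309 + 6701/(1955/6876) = 196511/395309 + 6701*(6876/1955) = 196511/395309 + 46076076/1955 = 18214671706489/772829095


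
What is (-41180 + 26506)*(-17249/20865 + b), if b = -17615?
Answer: 5393490682976/20865 ≈ 2.5849e+8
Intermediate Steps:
(-41180 + 26506)*(-17249/20865 + b) = (-41180 + 26506)*(-17249/20865 - 17615) = -14674*(-17249*1/20865 - 17615) = -14674*(-17249/20865 - 17615) = -14674*(-367554224/20865) = 5393490682976/20865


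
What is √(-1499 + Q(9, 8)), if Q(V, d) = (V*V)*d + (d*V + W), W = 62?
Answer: I*√717 ≈ 26.777*I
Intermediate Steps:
Q(V, d) = 62 + V*d + d*V² (Q(V, d) = (V*V)*d + (d*V + 62) = V²*d + (V*d + 62) = d*V² + (62 + V*d) = 62 + V*d + d*V²)
√(-1499 + Q(9, 8)) = √(-1499 + (62 + 9*8 + 8*9²)) = √(-1499 + (62 + 72 + 8*81)) = √(-1499 + (62 + 72 + 648)) = √(-1499 + 782) = √(-717) = I*√717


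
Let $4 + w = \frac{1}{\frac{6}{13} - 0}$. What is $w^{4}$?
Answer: $\frac{14641}{1296} \approx 11.297$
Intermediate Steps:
$w = - \frac{11}{6}$ ($w = -4 + \frac{1}{\frac{6}{13} - 0} = -4 + \frac{1}{6 \cdot \frac{1}{13} + \left(-2 + \left(-1 + 3\right)\right)} = -4 + \frac{1}{\frac{6}{13} + \left(-2 + 2\right)} = -4 + \frac{1}{\frac{6}{13} + 0} = -4 + \frac{1}{\frac{6}{13}} = -4 + \frac{13}{6} = - \frac{11}{6} \approx -1.8333$)
$w^{4} = \left(- \frac{11}{6}\right)^{4} = \frac{14641}{1296}$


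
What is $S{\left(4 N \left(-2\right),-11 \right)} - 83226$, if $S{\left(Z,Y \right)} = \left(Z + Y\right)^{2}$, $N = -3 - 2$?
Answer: $-82385$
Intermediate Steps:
$N = -5$
$S{\left(Z,Y \right)} = \left(Y + Z\right)^{2}$
$S{\left(4 N \left(-2\right),-11 \right)} - 83226 = \left(-11 + 4 \left(-5\right) \left(-2\right)\right)^{2} - 83226 = \left(-11 - -40\right)^{2} - 83226 = \left(-11 + 40\right)^{2} - 83226 = 29^{2} - 83226 = 841 - 83226 = -82385$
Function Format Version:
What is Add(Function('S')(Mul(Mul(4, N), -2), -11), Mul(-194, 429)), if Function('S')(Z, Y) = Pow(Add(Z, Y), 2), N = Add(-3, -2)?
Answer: -82385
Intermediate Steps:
N = -5
Function('S')(Z, Y) = Pow(Add(Y, Z), 2)
Add(Function('S')(Mul(Mul(4, N), -2), -11), Mul(-194, 429)) = Add(Pow(Add(-11, Mul(Mul(4, -5), -2)), 2), Mul(-194, 429)) = Add(Pow(Add(-11, Mul(-20, -2)), 2), -83226) = Add(Pow(Add(-11, 40), 2), -83226) = Add(Pow(29, 2), -83226) = Add(841, -83226) = -82385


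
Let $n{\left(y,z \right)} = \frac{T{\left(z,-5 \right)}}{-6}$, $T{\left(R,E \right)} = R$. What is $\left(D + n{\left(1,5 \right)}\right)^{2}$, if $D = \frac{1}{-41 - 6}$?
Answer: $\frac{58081}{79524} \approx 0.73036$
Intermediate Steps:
$n{\left(y,z \right)} = - \frac{z}{6}$ ($n{\left(y,z \right)} = \frac{z}{-6} = z \left(- \frac{1}{6}\right) = - \frac{z}{6}$)
$D = - \frac{1}{47}$ ($D = \frac{1}{-47} = - \frac{1}{47} \approx -0.021277$)
$\left(D + n{\left(1,5 \right)}\right)^{2} = \left(- \frac{1}{47} - \frac{5}{6}\right)^{2} = \left(- \frac{241}{282}\right)^{2} = \frac{58081}{79524}$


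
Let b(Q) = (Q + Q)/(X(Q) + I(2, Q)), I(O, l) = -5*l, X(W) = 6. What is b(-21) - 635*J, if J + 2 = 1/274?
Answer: 12847929/10138 ≈ 1267.3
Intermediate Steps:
J = -547/274 (J = -2 + 1/274 = -547/274 ≈ -1.9963)
b(Q) = 2*Q/(6 - 5*Q) (b(Q) = (Q + Q)/(6 - 5*Q) = (2*Q)/(6 - 5*Q) = 2*Q/(6 - 5*Q))
b(-21) - 635*J = -2*(-21)/(-6 + 5*(-21)) - 635*(-547/274) = -2*(-21)/(-6 - 105) + 347345/274 = -2*(-21)/(-111) + 347345/274 = -2*(-21)*(-1/111) + 347345/274 = -14/37 + 347345/274 = 12847929/10138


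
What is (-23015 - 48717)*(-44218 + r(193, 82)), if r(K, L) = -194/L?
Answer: 130052626620/41 ≈ 3.1720e+9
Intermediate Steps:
(-23015 - 48717)*(-44218 + r(193, 82)) = (-23015 - 48717)*(-44218 - 194/82) = -71732*(-44218 - 194*1/82) = -71732*(-44218 - 97/41) = -71732*(-1813035/41) = 130052626620/41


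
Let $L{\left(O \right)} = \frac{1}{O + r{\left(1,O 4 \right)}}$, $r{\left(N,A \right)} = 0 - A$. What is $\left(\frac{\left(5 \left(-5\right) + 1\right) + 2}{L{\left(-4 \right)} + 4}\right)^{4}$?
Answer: $\frac{4857532416}{5764801} \approx 842.62$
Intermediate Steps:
$r{\left(N,A \right)} = - A$
$L{\left(O \right)} = - \frac{1}{3 O}$ ($L{\left(O \right)} = \frac{1}{O - O 4} = \frac{1}{O - 4 O} = \frac{1}{\left(-3\right) O} = - \frac{1}{3 O}$)
$\left(\frac{\left(5 \left(-5\right) + 1\right) + 2}{L{\left(-4 \right)} + 4}\right)^{4} = \left(\frac{\left(5 \left(-5\right) + 1\right) + 2}{- \frac{1}{3 \left(-4\right)} + 4}\right)^{4} = \left(\frac{\left(-25 + 1\right) + 2}{\left(- \frac{1}{3}\right) \left(- \frac{1}{4}\right) + 4}\right)^{4} = \left(\frac{-24 + 2}{\frac{1}{12} + 4}\right)^{4} = \left(- \frac{22}{\frac{49}{12}}\right)^{4} = \left(\left(-22\right) \frac{12}{49}\right)^{4} = \left(- \frac{264}{49}\right)^{4} = \frac{4857532416}{5764801}$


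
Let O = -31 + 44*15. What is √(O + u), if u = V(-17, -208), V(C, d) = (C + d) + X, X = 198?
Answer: √602 ≈ 24.536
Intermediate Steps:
V(C, d) = 198 + C + d (V(C, d) = (C + d) + 198 = 198 + C + d)
u = -27 (u = 198 - 17 - 208 = -27)
O = 629 (O = -31 + 660 = 629)
√(O + u) = √(629 - 27) = √602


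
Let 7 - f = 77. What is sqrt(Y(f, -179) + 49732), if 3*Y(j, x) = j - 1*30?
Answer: 2*sqrt(111822)/3 ≈ 222.93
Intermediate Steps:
f = -70 (f = 7 - 1*77 = 7 - 77 = -70)
Y(j, x) = -10 + j/3 (Y(j, x) = (j - 1*30)/3 = (j - 30)/3 = (-30 + j)/3 = -10 + j/3)
sqrt(Y(f, -179) + 49732) = sqrt((-10 + (1/3)*(-70)) + 49732) = sqrt((-10 - 70/3) + 49732) = sqrt(-100/3 + 49732) = sqrt(149096/3) = 2*sqrt(111822)/3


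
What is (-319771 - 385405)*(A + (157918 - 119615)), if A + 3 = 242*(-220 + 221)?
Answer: -27178893392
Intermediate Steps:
A = 239 (A = -3 + 242*(-220 + 221) = -3 + 242*1 = -3 + 242 = 239)
(-319771 - 385405)*(A + (157918 - 119615)) = (-319771 - 385405)*(239 + (157918 - 119615)) = -705176*(239 + 38303) = -705176*38542 = -27178893392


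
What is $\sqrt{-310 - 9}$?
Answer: $i \sqrt{319} \approx 17.861 i$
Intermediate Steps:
$\sqrt{-310 - 9} = \sqrt{-319} = i \sqrt{319}$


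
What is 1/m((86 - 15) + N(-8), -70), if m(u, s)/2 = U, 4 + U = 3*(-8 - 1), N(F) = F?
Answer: -1/62 ≈ -0.016129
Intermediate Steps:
U = -31 (U = -4 + 3*(-8 - 1) = -4 + 3*(-9) = -4 - 27 = -31)
m(u, s) = -62 (m(u, s) = 2*(-31) = -62)
1/m((86 - 15) + N(-8), -70) = 1/(-62) = -1/62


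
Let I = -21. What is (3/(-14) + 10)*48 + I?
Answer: 3141/7 ≈ 448.71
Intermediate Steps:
(3/(-14) + 10)*48 + I = (3/(-14) + 10)*48 - 21 = (3*(-1/14) + 10)*48 - 21 = (-3/14 + 10)*48 - 21 = (137/14)*48 - 21 = 3288/7 - 21 = 3141/7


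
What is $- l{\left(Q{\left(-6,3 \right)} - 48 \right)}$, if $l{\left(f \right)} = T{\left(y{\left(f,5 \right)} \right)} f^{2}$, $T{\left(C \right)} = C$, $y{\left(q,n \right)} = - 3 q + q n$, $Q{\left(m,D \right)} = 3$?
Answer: $182250$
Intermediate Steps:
$y{\left(q,n \right)} = - 3 q + n q$
$l{\left(f \right)} = 2 f^{3}$ ($l{\left(f \right)} = f \left(-3 + 5\right) f^{2} = f 2 f^{2} = 2 f f^{2} = 2 f^{3}$)
$- l{\left(Q{\left(-6,3 \right)} - 48 \right)} = - 2 \left(3 - 48\right)^{3} = - 2 \left(-45\right)^{3} = - 2 \left(-91125\right) = \left(-1\right) \left(-182250\right) = 182250$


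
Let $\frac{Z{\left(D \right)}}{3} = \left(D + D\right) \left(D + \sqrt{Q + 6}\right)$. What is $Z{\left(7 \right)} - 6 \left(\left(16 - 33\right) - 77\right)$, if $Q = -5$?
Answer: $900$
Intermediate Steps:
$Z{\left(D \right)} = 6 D \left(1 + D\right)$ ($Z{\left(D \right)} = 3 \left(D + D\right) \left(D + \sqrt{-5 + 6}\right) = 3 \cdot 2 D \left(D + \sqrt{1}\right) = 3 \cdot 2 D \left(D + 1\right) = 3 \cdot 2 D \left(1 + D\right) = 6 D \left(1 + D\right)$)
$Z{\left(7 \right)} - 6 \left(\left(16 - 33\right) - 77\right) = 6 \cdot 7 \left(1 + 7\right) - 6 \left(\left(16 - 33\right) - 77\right) = 6 \cdot 7 \cdot 8 - 6 \left(\left(16 - 33\right) - 77\right) = 336 - 6 \left(-17 - 77\right) = 336 - -564 = 336 + 564 = 900$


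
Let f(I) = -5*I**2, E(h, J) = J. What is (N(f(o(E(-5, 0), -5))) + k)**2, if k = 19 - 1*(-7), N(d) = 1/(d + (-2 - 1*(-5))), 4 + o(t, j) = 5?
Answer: 2601/4 ≈ 650.25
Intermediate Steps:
o(t, j) = 1 (o(t, j) = -4 + 5 = 1)
N(d) = 1/(3 + d) (N(d) = 1/(d + (-2 + 5)) = 1/(d + 3) = 1/(3 + d))
k = 26 (k = 19 + 7 = 26)
(N(f(o(E(-5, 0), -5))) + k)**2 = (1/(3 - 5*1**2) + 26)**2 = (1/(3 - 5*1) + 26)**2 = (1/(3 - 5) + 26)**2 = (1/(-2) + 26)**2 = (-1/2 + 26)**2 = (51/2)**2 = 2601/4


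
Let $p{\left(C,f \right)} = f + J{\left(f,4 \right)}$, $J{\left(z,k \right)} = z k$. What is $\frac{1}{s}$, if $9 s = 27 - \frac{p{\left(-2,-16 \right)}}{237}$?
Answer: $\frac{2133}{6479} \approx 0.32922$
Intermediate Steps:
$J{\left(z,k \right)} = k z$
$p{\left(C,f \right)} = 5 f$ ($p{\left(C,f \right)} = f + 4 f = 5 f$)
$s = \frac{6479}{2133}$ ($s = \frac{27 - \frac{5 \left(-16\right)}{237}}{9} = \frac{27 - \left(-80\right) \frac{1}{237}}{9} = \frac{27 - - \frac{80}{237}}{9} = \frac{27 + \frac{80}{237}}{9} = \frac{1}{9} \cdot \frac{6479}{237} = \frac{6479}{2133} \approx 3.0375$)
$\frac{1}{s} = \frac{1}{\frac{6479}{2133}} = \frac{2133}{6479}$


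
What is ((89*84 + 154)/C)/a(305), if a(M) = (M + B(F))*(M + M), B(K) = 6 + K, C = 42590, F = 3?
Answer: 763/815768860 ≈ 9.3531e-7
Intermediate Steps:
a(M) = 2*M*(9 + M) (a(M) = (M + (6 + 3))*(M + M) = (M + 9)*(2*M) = (9 + M)*(2*M) = 2*M*(9 + M))
((89*84 + 154)/C)/a(305) = ((89*84 + 154)/42590)/((2*305*(9 + 305))) = ((7476 + 154)*(1/42590))/((2*305*314)) = (7630*(1/42590))/191540 = (763/4259)*(1/191540) = 763/815768860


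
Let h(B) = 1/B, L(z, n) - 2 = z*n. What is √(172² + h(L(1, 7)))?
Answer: √266257/3 ≈ 172.00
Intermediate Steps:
L(z, n) = 2 + n*z (L(z, n) = 2 + z*n = 2 + n*z)
√(172² + h(L(1, 7))) = √(172² + 1/(2 + 7*1)) = √(29584 + 1/(2 + 7)) = √(29584 + 1/9) = √(29584 + ⅑) = √(266257/9) = √266257/3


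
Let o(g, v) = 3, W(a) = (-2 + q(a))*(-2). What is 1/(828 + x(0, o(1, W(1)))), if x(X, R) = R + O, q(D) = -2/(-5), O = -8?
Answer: 1/823 ≈ 0.0012151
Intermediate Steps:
q(D) = ⅖ (q(D) = -2*(-⅕) = ⅖)
W(a) = 16/5 (W(a) = (-2 + ⅖)*(-2) = -8/5*(-2) = 16/5)
x(X, R) = -8 + R (x(X, R) = R - 8 = -8 + R)
1/(828 + x(0, o(1, W(1)))) = 1/(828 + (-8 + 3)) = 1/(828 - 5) = 1/823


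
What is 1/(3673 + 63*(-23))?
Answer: 1/2224 ≈ 0.00044964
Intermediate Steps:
1/(3673 + 63*(-23)) = 1/(3673 - 1449) = 1/2224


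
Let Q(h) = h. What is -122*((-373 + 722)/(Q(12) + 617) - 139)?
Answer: 10624004/629 ≈ 16890.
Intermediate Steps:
-122*((-373 + 722)/(Q(12) + 617) - 139) = -122*((-373 + 722)/(12 + 617) - 139) = -122*(349/629 - 139) = -122*(-87082/629) = 10624004/629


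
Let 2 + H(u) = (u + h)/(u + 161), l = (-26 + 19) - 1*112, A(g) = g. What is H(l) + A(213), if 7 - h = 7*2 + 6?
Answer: 1455/7 ≈ 207.86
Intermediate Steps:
h = -13 (h = 7 - (7*2 + 6) = 7 - (14 + 6) = 7 - 1*20 = 7 - 20 = -13)
l = -119 (l = -7 - 112 = -119)
H(u) = -2 + (-13 + u)/(161 + u) (H(u) = -2 + (u - 13)/(u + 161) = -2 + (-13 + u)/(161 + u))
H(l) + A(213) = (-335 - 1*(-119))/(161 - 119) + 213 = (-335 + 119)/42 + 213 = (1/42)*(-216) + 213 = -36/7 + 213 = 1455/7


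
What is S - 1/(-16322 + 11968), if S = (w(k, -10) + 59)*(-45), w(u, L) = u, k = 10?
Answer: -13519169/4354 ≈ -3105.0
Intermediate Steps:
S = -3105 (S = (10 + 59)*(-45) = 69*(-45) = -3105)
S - 1/(-16322 + 11968) = -3105 - 1/(-16322 + 11968) = -3105 - 1/(-4354) = -3105 - 1*(-1/4354) = -3105 + 1/4354 = -13519169/4354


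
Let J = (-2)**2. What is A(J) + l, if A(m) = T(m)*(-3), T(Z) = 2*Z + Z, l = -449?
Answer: -485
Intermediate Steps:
T(Z) = 3*Z
J = 4
A(m) = -9*m (A(m) = (3*m)*(-3) = -9*m)
A(J) + l = -9*4 - 449 = -36 - 449 = -485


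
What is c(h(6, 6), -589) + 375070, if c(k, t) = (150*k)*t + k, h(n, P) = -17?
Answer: 1877003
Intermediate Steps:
c(k, t) = k + 150*k*t (c(k, t) = 150*k*t + k = k + 150*k*t)
c(h(6, 6), -589) + 375070 = -17*(1 + 150*(-589)) + 375070 = -17*(1 - 88350) + 375070 = -17*(-88349) + 375070 = 1501933 + 375070 = 1877003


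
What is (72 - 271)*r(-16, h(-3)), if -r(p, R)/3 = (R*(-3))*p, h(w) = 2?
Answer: 57312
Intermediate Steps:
r(p, R) = 9*R*p (r(p, R) = -3*R*(-3)*p = -3*(-3*R)*p = -(-9)*R*p = 9*R*p)
(72 - 271)*r(-16, h(-3)) = (72 - 271)*(9*2*(-16)) = -199*(-288) = 57312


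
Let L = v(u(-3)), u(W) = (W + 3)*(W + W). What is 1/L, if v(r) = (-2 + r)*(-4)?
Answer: ⅛ ≈ 0.12500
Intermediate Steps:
u(W) = 2*W*(3 + W) (u(W) = (3 + W)*(2*W) = 2*W*(3 + W))
v(r) = 8 - 4*r
L = 8 (L = 8 - 8*(-3)*(3 - 3) = 8 - 8*(-3)*0 = 8 - 4*0 = 8 + 0 = 8)
1/L = 1/8 = ⅛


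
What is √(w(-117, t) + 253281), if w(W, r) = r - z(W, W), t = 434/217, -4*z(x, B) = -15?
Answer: √1013117/2 ≈ 503.27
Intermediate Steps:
z(x, B) = 15/4 (z(x, B) = -¼*(-15) = 15/4)
t = 2 (t = 434*(1/217) = 2)
w(W, r) = -15/4 + r (w(W, r) = r - 1*15/4 = r - 15/4 = -15/4 + r)
√(w(-117, t) + 253281) = √((-15/4 + 2) + 253281) = √(-7/4 + 253281) = √(1013117/4) = √1013117/2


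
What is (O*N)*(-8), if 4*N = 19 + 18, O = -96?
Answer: 7104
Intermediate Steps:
N = 37/4 (N = (19 + 18)/4 = (¼)*37 = 37/4 ≈ 9.2500)
(O*N)*(-8) = -96*37/4*(-8) = -888*(-8) = 7104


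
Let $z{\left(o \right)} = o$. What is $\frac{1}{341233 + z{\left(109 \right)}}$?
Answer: $\frac{1}{341342} \approx 2.9296 \cdot 10^{-6}$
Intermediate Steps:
$\frac{1}{341233 + z{\left(109 \right)}} = \frac{1}{341233 + 109} = \frac{1}{341342}$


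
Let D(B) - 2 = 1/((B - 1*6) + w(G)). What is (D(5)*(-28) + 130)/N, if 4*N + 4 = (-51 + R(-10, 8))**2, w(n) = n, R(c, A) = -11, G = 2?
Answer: 23/480 ≈ 0.047917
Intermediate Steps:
D(B) = 2 + 1/(-4 + B) (D(B) = 2 + 1/((B - 1*6) + 2) = 2 + 1/((B - 6) + 2) = 2 + 1/((-6 + B) + 2) = 2 + 1/(-4 + B))
N = 960 (N = -1 + (-51 - 11)**2/4 = -1 + (1/4)*(-62)**2 = -1 + (1/4)*3844 = -1 + 961 = 960)
(D(5)*(-28) + 130)/N = (((-7 + 2*5)/(-4 + 5))*(-28) + 130)/960 = (((-7 + 10)/1)*(-28) + 130)*(1/960) = ((1*3)*(-28) + 130)*(1/960) = (3*(-28) + 130)*(1/960) = (-84 + 130)*(1/960) = 46*(1/960) = 23/480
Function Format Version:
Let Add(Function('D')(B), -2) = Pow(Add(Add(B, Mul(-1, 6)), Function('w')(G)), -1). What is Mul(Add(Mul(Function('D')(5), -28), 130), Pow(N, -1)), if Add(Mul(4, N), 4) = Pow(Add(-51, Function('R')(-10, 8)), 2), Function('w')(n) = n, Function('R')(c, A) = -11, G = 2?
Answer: Rational(23, 480) ≈ 0.047917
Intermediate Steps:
Function('D')(B) = Add(2, Pow(Add(-4, B), -1)) (Function('D')(B) = Add(2, Pow(Add(Add(B, Mul(-1, 6)), 2), -1)) = Add(2, Pow(Add(Add(B, -6), 2), -1)) = Add(2, Pow(Add(Add(-6, B), 2), -1)) = Add(2, Pow(Add(-4, B), -1)))
N = 960 (N = Add(-1, Mul(Rational(1, 4), Pow(Add(-51, -11), 2))) = Add(-1, Mul(Rational(1, 4), Pow(-62, 2))) = Add(-1, Mul(Rational(1, 4), 3844)) = Add(-1, 961) = 960)
Mul(Add(Mul(Function('D')(5), -28), 130), Pow(N, -1)) = Mul(Add(Mul(Mul(Pow(Add(-4, 5), -1), Add(-7, Mul(2, 5))), -28), 130), Pow(960, -1)) = Mul(Add(Mul(Mul(Pow(1, -1), Add(-7, 10)), -28), 130), Rational(1, 960)) = Mul(Add(Mul(Mul(1, 3), -28), 130), Rational(1, 960)) = Mul(Add(Mul(3, -28), 130), Rational(1, 960)) = Mul(Add(-84, 130), Rational(1, 960)) = Mul(46, Rational(1, 960)) = Rational(23, 480)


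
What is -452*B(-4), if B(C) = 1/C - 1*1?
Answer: 565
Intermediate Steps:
B(C) = -1 + 1/C (B(C) = 1/C - 1 = -1 + 1/C)
-452*B(-4) = -452*(1 - 1*(-4))/(-4) = -(-113)*(1 + 4) = -(-113)*5 = -452*(-5/4) = 565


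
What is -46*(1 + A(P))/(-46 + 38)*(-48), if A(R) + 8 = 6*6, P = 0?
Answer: -8004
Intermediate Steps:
A(R) = 28 (A(R) = -8 + 6*6 = -8 + 36 = 28)
-46*(1 + A(P))/(-46 + 38)*(-48) = -46*(1 + 28)/(-46 + 38)*(-48) = -1334/(-8)*(-48) = -1334*(-1)/8*(-48) = -46*(-29/8)*(-48) = (667/4)*(-48) = -8004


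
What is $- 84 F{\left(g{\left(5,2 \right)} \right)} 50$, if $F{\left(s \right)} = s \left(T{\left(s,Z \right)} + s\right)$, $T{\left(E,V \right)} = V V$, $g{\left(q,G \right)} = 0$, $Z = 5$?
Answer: $0$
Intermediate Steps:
$T{\left(E,V \right)} = V^{2}$
$F{\left(s \right)} = s \left(25 + s\right)$ ($F{\left(s \right)} = s \left(5^{2} + s\right) = s \left(25 + s\right)$)
$- 84 F{\left(g{\left(5,2 \right)} \right)} 50 = - 84 \cdot 0 \left(25 + 0\right) 50 = - 84 \cdot 0 \cdot 25 \cdot 50 = \left(-84\right) 0 \cdot 50 = 0 \cdot 50 = 0$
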